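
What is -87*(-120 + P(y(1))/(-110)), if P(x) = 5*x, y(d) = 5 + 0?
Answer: 230115/22 ≈ 10460.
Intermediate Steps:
y(d) = 5
-87*(-120 + P(y(1))/(-110)) = -87*(-120 + (5*5)/(-110)) = -87*(-120 + 25*(-1/110)) = -87*(-120 - 5/22) = -87*(-2645/22) = 230115/22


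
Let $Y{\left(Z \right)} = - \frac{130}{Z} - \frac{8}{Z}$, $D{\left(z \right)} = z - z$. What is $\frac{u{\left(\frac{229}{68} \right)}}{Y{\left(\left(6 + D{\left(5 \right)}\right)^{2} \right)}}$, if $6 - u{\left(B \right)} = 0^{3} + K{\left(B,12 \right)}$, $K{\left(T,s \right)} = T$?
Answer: $- \frac{537}{782} \approx -0.6867$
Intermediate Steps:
$D{\left(z \right)} = 0$
$Y{\left(Z \right)} = - \frac{138}{Z}$
$u{\left(B \right)} = 6 - B$ ($u{\left(B \right)} = 6 - \left(0^{3} + B\right) = 6 - \left(0 + B\right) = 6 - B$)
$\frac{u{\left(\frac{229}{68} \right)}}{Y{\left(\left(6 + D{\left(5 \right)}\right)^{2} \right)}} = \frac{6 - \frac{229}{68}}{\left(-138\right) \frac{1}{\left(6 + 0\right)^{2}}} = \frac{6 - 229 \cdot \frac{1}{68}}{\left(-138\right) \frac{1}{6^{2}}} = \frac{6 - \frac{229}{68}}{\left(-138\right) \frac{1}{36}} = \frac{179}{68 \left(- \frac{23}{6}\right)} = \frac{179}{68} \left(- \frac{6}{23}\right) = - \frac{537}{782}$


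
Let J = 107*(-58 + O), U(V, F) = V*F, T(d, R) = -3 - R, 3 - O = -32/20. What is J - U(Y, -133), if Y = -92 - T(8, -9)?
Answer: -93739/5 ≈ -18748.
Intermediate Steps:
O = 23/5 (O = 3 - (-32)/20 = 3 - 1*(-8/5) = 3 + 8/5 = 23/5 ≈ 4.6000)
Y = -98 (Y = -92 - (-3 - 1*(-9)) = -92 - (-3 + 9) = -92 - 1*6 = -92 - 6 = -98)
U(V, F) = F*V
J = -28569/5 (J = 107*(-58 + 23/5) = 107*(-267/5) = -28569/5 ≈ -5713.8)
J - U(Y, -133) = -28569/5 - (-133)*(-98) = -28569/5 - 1*13034 = -28569/5 - 13034 = -93739/5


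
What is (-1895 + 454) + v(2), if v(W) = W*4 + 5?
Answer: -1428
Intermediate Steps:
v(W) = 5 + 4*W (v(W) = 4*W + 5 = 5 + 4*W)
(-1895 + 454) + v(2) = (-1895 + 454) + (5 + 4*2) = -1441 + (5 + 8) = -1441 + 13 = -1428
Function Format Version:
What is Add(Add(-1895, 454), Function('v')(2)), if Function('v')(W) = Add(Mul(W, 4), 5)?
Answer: -1428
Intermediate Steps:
Function('v')(W) = Add(5, Mul(4, W)) (Function('v')(W) = Add(Mul(4, W), 5) = Add(5, Mul(4, W)))
Add(Add(-1895, 454), Function('v')(2)) = Add(Add(-1895, 454), Add(5, Mul(4, 2))) = Add(-1441, Add(5, 8)) = Add(-1441, 13) = -1428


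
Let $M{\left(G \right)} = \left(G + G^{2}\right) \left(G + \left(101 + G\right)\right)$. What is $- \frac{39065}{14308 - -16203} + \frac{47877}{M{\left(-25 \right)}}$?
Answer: $\frac{6804773}{23939400} \approx 0.28425$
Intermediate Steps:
$M{\left(G \right)} = \left(101 + 2 G\right) \left(G + G^{2}\right)$ ($M{\left(G \right)} = \left(G + G^{2}\right) \left(101 + 2 G\right) = \left(101 + 2 G\right) \left(G + G^{2}\right)$)
$- \frac{39065}{14308 - -16203} + \frac{47877}{M{\left(-25 \right)}} = - \frac{39065}{14308 - -16203} + \frac{47877}{\left(-25\right) \left(101 + 2 \left(-25\right)^{2} + 103 \left(-25\right)\right)} = - \frac{39065}{14308 + 16203} + \frac{47877}{\left(-25\right) \left(101 + 2 \cdot 625 - 2575\right)} = - \frac{39065}{30511} + \frac{47877}{\left(-25\right) \left(101 + 1250 - 2575\right)} = \left(-39065\right) \frac{1}{30511} + \frac{47877}{\left(-25\right) \left(-1224\right)} = - \frac{3005}{2347} + \frac{47877}{30600} = - \frac{3005}{2347} + 47877 \cdot \frac{1}{30600} = - \frac{3005}{2347} + \frac{15959}{10200} = \frac{6804773}{23939400}$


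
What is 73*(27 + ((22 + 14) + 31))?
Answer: 6862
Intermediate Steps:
73*(27 + ((22 + 14) + 31)) = 73*(27 + (36 + 31)) = 73*(27 + 67) = 73*94 = 6862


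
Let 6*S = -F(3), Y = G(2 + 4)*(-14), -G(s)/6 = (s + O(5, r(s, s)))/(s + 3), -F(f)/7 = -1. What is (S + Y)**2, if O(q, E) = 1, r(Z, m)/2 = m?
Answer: 148225/36 ≈ 4117.4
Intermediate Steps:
r(Z, m) = 2*m
F(f) = 7 (F(f) = -7*(-1) = 7)
G(s) = -6*(1 + s)/(3 + s) (G(s) = -6*(s + 1)/(s + 3) = -6*(1 + s)/(3 + s))
Y = 196/3 (Y = (6*(-1 - (2 + 4))/(3 + (2 + 4)))*(-14) = (6*(-1 - 1*6)/(3 + 6))*(-14) = (6*(-1 - 6)/9)*(-14) = (6*(1/9)*(-7))*(-14) = -14/3*(-14) = 196/3 ≈ 65.333)
S = -7/6 (S = (-1*7)/6 = (1/6)*(-7) = -7/6 ≈ -1.1667)
(S + Y)**2 = (-7/6 + 196/3)**2 = (385/6)**2 = 148225/36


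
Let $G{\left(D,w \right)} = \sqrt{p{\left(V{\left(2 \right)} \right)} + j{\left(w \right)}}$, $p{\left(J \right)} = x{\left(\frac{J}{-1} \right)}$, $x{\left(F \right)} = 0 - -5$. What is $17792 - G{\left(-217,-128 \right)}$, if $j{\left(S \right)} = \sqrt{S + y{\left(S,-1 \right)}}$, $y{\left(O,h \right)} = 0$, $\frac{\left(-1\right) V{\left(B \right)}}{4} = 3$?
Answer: $17792 - \sqrt{5 + 8 i \sqrt{2}} \approx 17789.0 - 1.9195 i$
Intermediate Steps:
$V{\left(B \right)} = -12$ ($V{\left(B \right)} = \left(-4\right) 3 = -12$)
$j{\left(S \right)} = \sqrt{S}$ ($j{\left(S \right)} = \sqrt{S + 0} = \sqrt{S}$)
$x{\left(F \right)} = 5$ ($x{\left(F \right)} = 0 + 5 = 5$)
$p{\left(J \right)} = 5$
$G{\left(D,w \right)} = \sqrt{5 + \sqrt{w}}$
$17792 - G{\left(-217,-128 \right)} = 17792 - \sqrt{5 + \sqrt{-128}} = 17792 - \sqrt{5 + 8 i \sqrt{2}}$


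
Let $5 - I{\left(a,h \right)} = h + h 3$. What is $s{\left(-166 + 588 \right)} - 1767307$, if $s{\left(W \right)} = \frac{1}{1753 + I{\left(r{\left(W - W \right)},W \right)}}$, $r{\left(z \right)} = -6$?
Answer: $- \frac{123711489}{70} \approx -1.7673 \cdot 10^{6}$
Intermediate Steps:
$I{\left(a,h \right)} = 5 - 4 h$ ($I{\left(a,h \right)} = 5 - \left(h + h 3\right) = 5 - \left(h + 3 h\right) = 5 - 4 h$)
$s{\left(W \right)} = \frac{1}{1758 - 4 W}$ ($s{\left(W \right)} = \frac{1}{1753 - \left(-5 + 4 W\right)} = \frac{1}{1758 - 4 W}$)
$s{\left(-166 + 588 \right)} - 1767307 = - \frac{1}{-1758 + 4 \left(-166 + 588\right)} - 1767307 = - \frac{1}{-1758 + 4 \cdot 422} - 1767307 = - \frac{1}{-1758 + 1688} - 1767307 = - \frac{1}{-70} - 1767307 = \left(-1\right) \left(- \frac{1}{70}\right) - 1767307 = \frac{1}{70} - 1767307 = - \frac{123711489}{70}$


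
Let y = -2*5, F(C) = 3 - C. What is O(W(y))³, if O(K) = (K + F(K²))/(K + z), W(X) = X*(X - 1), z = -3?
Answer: -1722390081803/1225043 ≈ -1.4060e+6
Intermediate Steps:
y = -10
W(X) = X*(-1 + X)
O(K) = (3 + K - K²)/(-3 + K) (O(K) = (K + (3 - K²))/(K - 3) = (3 + K - K²)/(-3 + K))
O(W(y))³ = ((3 - 10*(-1 - 10) - (-10*(-1 - 10))²)/(-3 - 10*(-1 - 10)))³ = ((3 - 10*(-11) - (-10*(-11))²)/(-3 - 10*(-11)))³ = ((3 + 110 - 1*110²)/(-3 + 110))³ = ((3 + 110 - 1*12100)/107)³ = ((3 + 110 - 12100)/107)³ = ((1/107)*(-11987))³ = (-11987/107)³ = -1722390081803/1225043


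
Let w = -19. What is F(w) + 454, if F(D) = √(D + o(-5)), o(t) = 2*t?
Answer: 454 + I*√29 ≈ 454.0 + 5.3852*I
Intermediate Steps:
F(D) = √(-10 + D) (F(D) = √(D + 2*(-5)) = √(D - 10) = √(-10 + D))
F(w) + 454 = √(-10 - 19) + 454 = √(-29) + 454 = I*√29 + 454 = 454 + I*√29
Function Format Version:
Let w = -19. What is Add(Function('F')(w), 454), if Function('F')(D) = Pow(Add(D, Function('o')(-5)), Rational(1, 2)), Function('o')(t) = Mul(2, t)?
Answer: Add(454, Mul(I, Pow(29, Rational(1, 2)))) ≈ Add(454.00, Mul(5.3852, I))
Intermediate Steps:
Function('F')(D) = Pow(Add(-10, D), Rational(1, 2)) (Function('F')(D) = Pow(Add(D, Mul(2, -5)), Rational(1, 2)) = Pow(Add(D, -10), Rational(1, 2)) = Pow(Add(-10, D), Rational(1, 2)))
Add(Function('F')(w), 454) = Add(Pow(Add(-10, -19), Rational(1, 2)), 454) = Add(Pow(-29, Rational(1, 2)), 454) = Add(Mul(I, Pow(29, Rational(1, 2))), 454) = Add(454, Mul(I, Pow(29, Rational(1, 2))))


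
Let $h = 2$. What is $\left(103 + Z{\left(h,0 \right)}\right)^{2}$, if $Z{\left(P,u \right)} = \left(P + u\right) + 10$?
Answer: $13225$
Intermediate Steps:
$Z{\left(P,u \right)} = 10 + P + u$
$\left(103 + Z{\left(h,0 \right)}\right)^{2} = \left(103 + \left(10 + 2 + 0\right)\right)^{2} = \left(103 + 12\right)^{2} = 115^{2} = 13225$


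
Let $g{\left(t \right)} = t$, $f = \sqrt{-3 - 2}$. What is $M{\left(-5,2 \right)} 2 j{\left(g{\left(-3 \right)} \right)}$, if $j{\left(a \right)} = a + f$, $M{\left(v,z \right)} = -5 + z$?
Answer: $18 - 6 i \sqrt{5} \approx 18.0 - 13.416 i$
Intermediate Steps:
$f = i \sqrt{5}$ ($f = \sqrt{-5} = i \sqrt{5} \approx 2.2361 i$)
$j{\left(a \right)} = a + i \sqrt{5}$
$M{\left(-5,2 \right)} 2 j{\left(g{\left(-3 \right)} \right)} = \left(-5 + 2\right) 2 \left(-3 + i \sqrt{5}\right) = \left(-3\right) 2 \left(-3 + i \sqrt{5}\right) = - 6 \left(-3 + i \sqrt{5}\right) = 18 - 6 i \sqrt{5}$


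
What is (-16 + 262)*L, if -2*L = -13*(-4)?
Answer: -6396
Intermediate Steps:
L = -26 (L = -(-13)*(-4)/2 = -½*52 = -26)
(-16 + 262)*L = (-16 + 262)*(-26) = 246*(-26) = -6396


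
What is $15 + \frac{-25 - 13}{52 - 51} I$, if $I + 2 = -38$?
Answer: $1535$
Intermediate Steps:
$I = -40$ ($I = -2 - 38 = -40$)
$15 + \frac{-25 - 13}{52 - 51} I = 15 + \frac{-25 - 13}{52 - 51} \left(-40\right) = 15 + - \frac{38}{1} \left(-40\right) = 15 + \left(-38\right) 1 \left(-40\right) = 15 - -1520 = 15 + 1520 = 1535$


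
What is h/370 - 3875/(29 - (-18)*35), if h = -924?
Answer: -1021333/121915 ≈ -8.3774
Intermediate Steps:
h/370 - 3875/(29 - (-18)*35) = -924/370 - 3875/(29 - (-18)*35) = -924*1/370 - 3875/(29 - 18*(-35)) = -462/185 - 3875/(29 + 630) = -462/185 - 3875/659 = -1021333/121915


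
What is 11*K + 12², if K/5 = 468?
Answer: 25884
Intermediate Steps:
K = 2340 (K = 5*468 = 2340)
11*K + 12² = 11*2340 + 12² = 25740 + 144 = 25884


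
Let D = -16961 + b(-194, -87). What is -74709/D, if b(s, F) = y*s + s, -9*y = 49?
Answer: 672381/144889 ≈ 4.6407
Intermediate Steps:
y = -49/9 (y = -⅑*49 = -49/9 ≈ -5.4444)
b(s, F) = -40*s/9 (b(s, F) = -49*s/9 + s = -40*s/9)
D = -144889/9 (D = -16961 - 40/9*(-194) = -16961 + 7760/9 = -144889/9 ≈ -16099.)
-74709/D = -74709/(-144889/9) = -74709*(-9/144889) = 672381/144889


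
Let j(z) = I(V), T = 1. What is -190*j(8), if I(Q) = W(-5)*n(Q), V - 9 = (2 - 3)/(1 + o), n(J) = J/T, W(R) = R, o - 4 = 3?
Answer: 33725/4 ≈ 8431.3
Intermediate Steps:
o = 7 (o = 4 + 3 = 7)
n(J) = J (n(J) = J/1 = J*1 = J)
V = 71/8 (V = 9 + (2 - 3)/(1 + 7) = 9 - 1/8 = 9 - 1*⅛ = 9 - ⅛ = 71/8 ≈ 8.8750)
I(Q) = -5*Q
j(z) = -355/8 (j(z) = -5*71/8 = -355/8)
-190*j(8) = -190*(-355/8) = 33725/4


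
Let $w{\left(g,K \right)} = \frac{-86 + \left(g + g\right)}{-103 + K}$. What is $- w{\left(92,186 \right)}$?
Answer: $- \frac{98}{83} \approx -1.1807$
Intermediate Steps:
$w{\left(g,K \right)} = \frac{-86 + 2 g}{-103 + K}$
$- w{\left(92,186 \right)} = - \frac{2 \left(-43 + 92\right)}{-103 + 186} = - \frac{2 \cdot 49}{83} = \left(-1\right) \frac{98}{83} = - \frac{98}{83}$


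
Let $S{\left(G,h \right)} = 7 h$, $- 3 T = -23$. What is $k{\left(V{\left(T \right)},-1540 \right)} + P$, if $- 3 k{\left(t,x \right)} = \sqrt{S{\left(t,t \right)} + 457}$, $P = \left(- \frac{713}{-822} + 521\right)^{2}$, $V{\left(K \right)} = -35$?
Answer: $\frac{184019550625}{675684} - \frac{2 \sqrt{53}}{3} \approx 2.7234 \cdot 10^{5}$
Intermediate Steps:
$T = \frac{23}{3}$ ($T = \left(- \frac{1}{3}\right) \left(-23\right) = \frac{23}{3} \approx 7.6667$)
$P = \frac{184019550625}{675684}$ ($P = \left(\left(-713\right) \left(- \frac{1}{822}\right) + 521\right)^{2} = \left(\frac{713}{822} + 521\right)^{2} = \left(\frac{428975}{822}\right)^{2} = \frac{184019550625}{675684} \approx 2.7235 \cdot 10^{5}$)
$k{\left(t,x \right)} = - \frac{\sqrt{457 + 7 t}}{3}$ ($k{\left(t,x \right)} = - \frac{\sqrt{7 t + 457}}{3} = - \frac{\sqrt{457 + 7 t}}{3}$)
$k{\left(V{\left(T \right)},-1540 \right)} + P = - \frac{\sqrt{457 + 7 \left(-35\right)}}{3} + \frac{184019550625}{675684} = - \frac{\sqrt{457 - 245}}{3} + \frac{184019550625}{675684} = - \frac{\sqrt{212}}{3} + \frac{184019550625}{675684} = - \frac{2 \sqrt{53}}{3} + \frac{184019550625}{675684} = \frac{184019550625}{675684} - \frac{2 \sqrt{53}}{3}$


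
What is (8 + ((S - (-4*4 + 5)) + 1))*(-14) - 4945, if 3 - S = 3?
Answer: -5225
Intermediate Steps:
S = 0 (S = 3 - 1*3 = 3 - 3 = 0)
(8 + ((S - (-4*4 + 5)) + 1))*(-14) - 4945 = (8 + ((0 - (-4*4 + 5)) + 1))*(-14) - 4945 = (8 + ((0 - (-16 + 5)) + 1))*(-14) - 4945 = (8 + ((0 - 1*(-11)) + 1))*(-14) - 4945 = (8 + ((0 + 11) + 1))*(-14) - 4945 = (8 + (11 + 1))*(-14) - 4945 = (8 + 12)*(-14) - 4945 = 20*(-14) - 4945 = -280 - 4945 = -5225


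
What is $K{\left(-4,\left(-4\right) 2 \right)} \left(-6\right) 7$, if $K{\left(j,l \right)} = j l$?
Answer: $-1344$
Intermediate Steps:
$K{\left(-4,\left(-4\right) 2 \right)} \left(-6\right) 7 = - 4 \left(\left(-4\right) 2\right) \left(-6\right) 7 = \left(-4\right) \left(-8\right) \left(-6\right) 7 = 32 \left(-6\right) 7 = \left(-192\right) 7 = -1344$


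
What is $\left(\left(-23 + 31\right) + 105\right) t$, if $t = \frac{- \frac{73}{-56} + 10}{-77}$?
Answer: $- \frac{71529}{4312} \approx -16.588$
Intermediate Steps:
$t = - \frac{633}{4312}$ ($t = \left(\left(-73\right) \left(- \frac{1}{56}\right) + 10\right) \left(- \frac{1}{77}\right) = \left(\frac{73}{56} + 10\right) \left(- \frac{1}{77}\right) = \frac{633}{56} \left(- \frac{1}{77}\right) = - \frac{633}{4312} \approx -0.1468$)
$\left(\left(-23 + 31\right) + 105\right) t = \left(\left(-23 + 31\right) + 105\right) \left(- \frac{633}{4312}\right) = \left(8 + 105\right) \left(- \frac{633}{4312}\right) = 113 \left(- \frac{633}{4312}\right) = - \frac{71529}{4312}$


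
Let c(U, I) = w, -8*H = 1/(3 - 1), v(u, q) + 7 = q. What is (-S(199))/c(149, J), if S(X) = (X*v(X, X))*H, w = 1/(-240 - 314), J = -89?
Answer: -1322952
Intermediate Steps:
v(u, q) = -7 + q
H = -1/16 (H = -1/(8*(3 - 1)) = -⅛/2 = -⅛*½ = -1/16 ≈ -0.062500)
w = -1/554 (w = 1/(-554) = -1/554 ≈ -0.0018051)
c(U, I) = -1/554
S(X) = -X*(-7 + X)/16 (S(X) = (X*(-7 + X))*(-1/16) = -X*(-7 + X)/16)
(-S(199))/c(149, J) = (-199*(7 - 1*199)/16)/(-1/554) = -199*(7 - 199)/16*(-554) = -199*(-192)/16*(-554) = -1*(-2388)*(-554) = 2388*(-554) = -1322952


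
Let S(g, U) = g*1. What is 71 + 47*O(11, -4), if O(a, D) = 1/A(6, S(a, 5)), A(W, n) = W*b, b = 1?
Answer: 473/6 ≈ 78.833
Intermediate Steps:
S(g, U) = g
A(W, n) = W (A(W, n) = W*1 = W)
O(a, D) = 1/6
71 + 47*O(11, -4) = 71 + 47*(1/6) = 71 + 47/6 = 473/6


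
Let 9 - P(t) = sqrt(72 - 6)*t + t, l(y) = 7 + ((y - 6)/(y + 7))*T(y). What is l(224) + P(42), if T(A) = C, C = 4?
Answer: -5134/231 - 42*sqrt(66) ≈ -363.43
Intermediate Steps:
T(A) = 4
l(y) = 7 + 4*(-6 + y)/(7 + y) (l(y) = 7 + ((y - 6)/(y + 7))*4 = 7 + ((-6 + y)/(7 + y))*4 = 7 + 4*(-6 + y)/(7 + y))
P(t) = 9 - t - t*sqrt(66) (P(t) = 9 - (sqrt(72 - 6)*t + t) = 9 - (sqrt(66)*t + t) = 9 - (t*sqrt(66) + t) = 9 - (t + t*sqrt(66)) = 9 + (-t - t*sqrt(66)) = 9 - t - t*sqrt(66))
l(224) + P(42) = (25 + 11*224)/(7 + 224) + (9 - 1*42 - 1*42*sqrt(66)) = (25 + 2464)/231 + (9 - 42 - 42*sqrt(66)) = (1/231)*2489 + (-33 - 42*sqrt(66)) = 2489/231 + (-33 - 42*sqrt(66)) = -5134/231 - 42*sqrt(66)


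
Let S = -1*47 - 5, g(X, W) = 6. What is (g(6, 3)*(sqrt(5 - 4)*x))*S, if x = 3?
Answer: -936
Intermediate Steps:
S = -52 (S = -47 - 5 = -52)
(g(6, 3)*(sqrt(5 - 4)*x))*S = (6*(sqrt(5 - 4)*3))*(-52) = (6*(sqrt(1)*3))*(-52) = (6*(1*3))*(-52) = (6*3)*(-52) = 18*(-52) = -936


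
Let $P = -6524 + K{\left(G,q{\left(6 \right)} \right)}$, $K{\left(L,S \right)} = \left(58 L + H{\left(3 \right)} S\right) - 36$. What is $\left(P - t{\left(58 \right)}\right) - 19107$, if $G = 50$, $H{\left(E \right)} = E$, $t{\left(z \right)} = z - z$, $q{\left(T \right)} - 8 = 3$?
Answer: $-22734$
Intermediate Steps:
$q{\left(T \right)} = 11$ ($q{\left(T \right)} = 8 + 3 = 11$)
$t{\left(z \right)} = 0$
$K{\left(L,S \right)} = -36 + 3 S + 58 L$ ($K{\left(L,S \right)} = \left(58 L + 3 S\right) - 36 = \left(3 S + 58 L\right) - 36 = -36 + 3 S + 58 L$)
$P = -3627$ ($P = -6524 + \left(-36 + 3 \cdot 11 + 58 \cdot 50\right) = -6524 + \left(-36 + 33 + 2900\right) = -6524 + 2897 = -3627$)
$\left(P - t{\left(58 \right)}\right) - 19107 = \left(-3627 - 0\right) - 19107 = \left(-3627 + 0\right) - 19107 = -3627 - 19107 = -22734$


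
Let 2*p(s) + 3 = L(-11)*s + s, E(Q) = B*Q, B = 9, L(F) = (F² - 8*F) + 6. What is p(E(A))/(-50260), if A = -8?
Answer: 3111/20104 ≈ 0.15475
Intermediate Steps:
L(F) = 6 + F² - 8*F
E(Q) = 9*Q
p(s) = -3/2 + 108*s (p(s) = -3/2 + ((6 + (-11)² - 8*(-11))*s + s)/2 = -3/2 + ((6 + 121 + 88)*s + s)/2 = -3/2 + (215*s + s)/2 = -3/2 + (216*s)/2 = -3/2 + 108*s)
p(E(A))/(-50260) = (-3/2 + 108*(9*(-8)))/(-50260) = (-3/2 + 108*(-72))*(-1/50260) = (-3/2 - 7776)*(-1/50260) = -15555/2*(-1/50260) = 3111/20104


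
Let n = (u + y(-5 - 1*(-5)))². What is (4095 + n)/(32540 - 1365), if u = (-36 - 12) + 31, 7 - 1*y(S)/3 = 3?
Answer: 824/6235 ≈ 0.13216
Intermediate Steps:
y(S) = 12 (y(S) = 21 - 3*3 = 21 - 9 = 12)
u = -17 (u = -48 + 31 = -17)
n = 25 (n = (-17 + 12)² = (-5)² = 25)
(4095 + n)/(32540 - 1365) = (4095 + 25)/(32540 - 1365) = 4120/31175 = 4120*(1/31175) = 824/6235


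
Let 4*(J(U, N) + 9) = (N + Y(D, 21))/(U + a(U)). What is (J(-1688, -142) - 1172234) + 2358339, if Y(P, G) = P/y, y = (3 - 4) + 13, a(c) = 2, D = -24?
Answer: 333292982/281 ≈ 1.1861e+6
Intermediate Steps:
y = 12 (y = -1 + 13 = 12)
Y(P, G) = P/12
J(U, N) = -9 + (-2 + N)/(4*(2 + U)) (J(U, N) = -9 + ((N + (1/12)*(-24))/(U + 2))/4 = -9 + ((N - 2)/(2 + U))/4 = -9 + ((-2 + N)/(2 + U))/4 = -9 + (-2 + N)/(4*(2 + U)))
(J(-1688, -142) - 1172234) + 2358339 = ((-74 - 142 - 36*(-1688))/(4*(2 - 1688)) - 1172234) + 2358339 = ((¼)*(-74 - 142 + 60768)/(-1686) - 1172234) + 2358339 = ((¼)*(-1/1686)*60552 - 1172234) + 2358339 = (-2523/281 - 1172234) + 2358339 = -329400277/281 + 2358339 = 333292982/281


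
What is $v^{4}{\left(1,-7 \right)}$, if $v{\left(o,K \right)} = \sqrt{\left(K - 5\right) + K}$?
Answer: $361$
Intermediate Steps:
$v{\left(o,K \right)} = \sqrt{-5 + 2 K}$ ($v{\left(o,K \right)} = \sqrt{\left(K - 5\right) + K} = \sqrt{\left(-5 + K\right) + K} = \sqrt{-5 + 2 K}$)
$v^{4}{\left(1,-7 \right)} = \left(\sqrt{-5 + 2 \left(-7\right)}\right)^{4} = \left(\sqrt{-5 - 14}\right)^{4} = \left(\sqrt{-19}\right)^{4} = \left(i \sqrt{19}\right)^{4} = 361$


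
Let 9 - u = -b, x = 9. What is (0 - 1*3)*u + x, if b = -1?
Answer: -15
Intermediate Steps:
u = 8 (u = 9 - (-1)*(-1) = 9 - 1*1 = 9 - 1 = 8)
(0 - 1*3)*u + x = (0 - 1*3)*8 + 9 = (0 - 3)*8 + 9 = -3*8 + 9 = -24 + 9 = -15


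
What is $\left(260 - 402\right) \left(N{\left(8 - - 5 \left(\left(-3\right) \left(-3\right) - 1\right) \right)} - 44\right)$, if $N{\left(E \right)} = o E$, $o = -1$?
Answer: $13064$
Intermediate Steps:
$N{\left(E \right)} = - E$
$\left(260 - 402\right) \left(N{\left(8 - - 5 \left(\left(-3\right) \left(-3\right) - 1\right) \right)} - 44\right) = \left(260 - 402\right) \left(- (8 - - 5 \left(\left(-3\right) \left(-3\right) - 1\right)) - 44\right) = - 142 \left(- (8 - - 5 \left(9 - 1\right)) - 44\right) = - 142 \left(- (8 - \left(-5\right) 8) - 44\right) = - 142 \left(- (8 - -40) - 44\right) = - 142 \left(- (8 + 40) - 44\right) = - 142 \left(\left(-1\right) 48 - 44\right) = - 142 \left(-48 - 44\right) = \left(-142\right) \left(-92\right) = 13064$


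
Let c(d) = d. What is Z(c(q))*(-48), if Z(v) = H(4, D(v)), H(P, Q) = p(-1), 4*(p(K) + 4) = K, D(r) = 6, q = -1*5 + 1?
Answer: 204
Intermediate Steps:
q = -4 (q = -5 + 1 = -4)
p(K) = -4 + K/4
H(P, Q) = -17/4 (H(P, Q) = -4 + (¼)*(-1) = -4 - ¼ = -17/4)
Z(v) = -17/4
Z(c(q))*(-48) = -17/4*(-48) = 204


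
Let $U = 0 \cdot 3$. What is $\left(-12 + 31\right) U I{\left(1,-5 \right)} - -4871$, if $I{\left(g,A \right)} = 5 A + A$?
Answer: $4871$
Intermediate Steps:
$I{\left(g,A \right)} = 6 A$
$U = 0$
$\left(-12 + 31\right) U I{\left(1,-5 \right)} - -4871 = \left(-12 + 31\right) 0 \cdot 6 \left(-5\right) - -4871 = 19 \cdot 0 \left(-30\right) + 4871 = 19 \cdot 0 + 4871 = 0 + 4871 = 4871$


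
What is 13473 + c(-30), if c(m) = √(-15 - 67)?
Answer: 13473 + I*√82 ≈ 13473.0 + 9.0554*I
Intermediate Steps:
c(m) = I*√82 (c(m) = √(-82) = I*√82)
13473 + c(-30) = 13473 + I*√82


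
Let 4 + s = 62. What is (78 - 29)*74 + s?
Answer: 3684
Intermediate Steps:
s = 58 (s = -4 + 62 = 58)
(78 - 29)*74 + s = (78 - 29)*74 + 58 = 49*74 + 58 = 3626 + 58 = 3684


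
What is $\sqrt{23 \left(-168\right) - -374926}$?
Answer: $\sqrt{371062} \approx 609.15$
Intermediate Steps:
$\sqrt{23 \left(-168\right) - -374926} = \sqrt{-3864 + 374926} = \sqrt{371062}$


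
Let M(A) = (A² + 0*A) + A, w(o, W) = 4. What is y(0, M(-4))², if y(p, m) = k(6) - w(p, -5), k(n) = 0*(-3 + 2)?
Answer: 16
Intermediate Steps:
k(n) = 0 (k(n) = 0*(-1) = 0)
M(A) = A + A² (M(A) = (A² + 0) + A = A² + A = A + A²)
y(p, m) = -4 (y(p, m) = 0 - 1*4 = 0 - 4 = -4)
y(0, M(-4))² = (-4)² = 16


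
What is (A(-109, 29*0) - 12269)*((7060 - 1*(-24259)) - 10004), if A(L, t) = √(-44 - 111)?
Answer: -261513735 + 21315*I*√155 ≈ -2.6151e+8 + 2.6537e+5*I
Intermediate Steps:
A(L, t) = I*√155 (A(L, t) = √(-155) = I*√155)
(A(-109, 29*0) - 12269)*((7060 - 1*(-24259)) - 10004) = (I*√155 - 12269)*((7060 - 1*(-24259)) - 10004) = (-12269 + I*√155)*((7060 + 24259) - 10004) = (-12269 + I*√155)*(31319 - 10004) = (-12269 + I*√155)*21315 = -261513735 + 21315*I*√155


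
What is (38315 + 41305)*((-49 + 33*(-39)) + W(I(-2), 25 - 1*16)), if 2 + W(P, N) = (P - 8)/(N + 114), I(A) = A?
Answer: -4368059360/41 ≈ -1.0654e+8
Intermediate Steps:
W(P, N) = -2 + (-8 + P)/(114 + N) (W(P, N) = -2 + (P - 8)/(N + 114) = -2 + (-8 + P)/(114 + N))
(38315 + 41305)*((-49 + 33*(-39)) + W(I(-2), 25 - 1*16)) = (38315 + 41305)*((-49 + 33*(-39)) + (-236 - 2 - 2*(25 - 1*16))/(114 + (25 - 1*16))) = 79620*((-49 - 1287) + (-236 - 2 - 2*(25 - 16))/(114 + (25 - 16))) = 79620*(-1336 + (-236 - 2 - 2*9)/(114 + 9)) = 79620*(-1336 + (-236 - 2 - 18)/123) = 79620*(-1336 + (1/123)*(-256)) = 79620*(-1336 - 256/123) = 79620*(-164584/123) = -4368059360/41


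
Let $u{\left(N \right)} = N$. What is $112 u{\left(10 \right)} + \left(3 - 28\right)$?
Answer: $1095$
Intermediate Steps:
$112 u{\left(10 \right)} + \left(3 - 28\right) = 112 \cdot 10 + \left(3 - 28\right) = 1120 + \left(3 - 28\right) = 1120 - 25 = 1095$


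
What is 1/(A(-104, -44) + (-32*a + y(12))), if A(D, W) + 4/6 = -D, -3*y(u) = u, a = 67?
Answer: -3/6134 ≈ -0.00048908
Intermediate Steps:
y(u) = -u/3
A(D, W) = -⅔ - D
1/(A(-104, -44) + (-32*a + y(12))) = 1/((-⅔ - 1*(-104)) + (-32*67 - ⅓*12)) = 1/((-⅔ + 104) + (-2144 - 4)) = 1/(310/3 - 2148) = 1/(-6134/3) = -3/6134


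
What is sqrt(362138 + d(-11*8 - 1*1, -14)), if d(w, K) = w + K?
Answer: sqrt(362035) ≈ 601.69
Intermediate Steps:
d(w, K) = K + w
sqrt(362138 + d(-11*8 - 1*1, -14)) = sqrt(362138 + (-14 + (-11*8 - 1*1))) = sqrt(362138 + (-14 + (-88 - 1))) = sqrt(362138 + (-14 - 89)) = sqrt(362138 - 103) = sqrt(362035)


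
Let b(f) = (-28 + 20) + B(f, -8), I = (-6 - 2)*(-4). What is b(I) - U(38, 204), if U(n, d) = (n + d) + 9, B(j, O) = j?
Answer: -227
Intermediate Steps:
U(n, d) = 9 + d + n (U(n, d) = (d + n) + 9 = 9 + d + n)
I = 32 (I = -8*(-4) = 32)
b(f) = -8 + f (b(f) = (-28 + 20) + f = -8 + f)
b(I) - U(38, 204) = (-8 + 32) - (9 + 204 + 38) = 24 - 1*251 = 24 - 251 = -227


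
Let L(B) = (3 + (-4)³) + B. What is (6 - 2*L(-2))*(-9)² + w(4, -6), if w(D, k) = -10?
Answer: 10682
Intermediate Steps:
L(B) = -61 + B (L(B) = (3 - 64) + B = -61 + B)
(6 - 2*L(-2))*(-9)² + w(4, -6) = (6 - 2*(-61 - 2))*(-9)² - 10 = (6 - 2*(-63))*81 - 10 = (6 + 126)*81 - 10 = 132*81 - 10 = 10692 - 10 = 10682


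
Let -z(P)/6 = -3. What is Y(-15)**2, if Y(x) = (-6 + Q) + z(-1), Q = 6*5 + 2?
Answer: 1936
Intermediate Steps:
z(P) = 18 (z(P) = -6*(-3) = 18)
Q = 32 (Q = 30 + 2 = 32)
Y(x) = 44 (Y(x) = (-6 + 32) + 18 = 26 + 18 = 44)
Y(-15)**2 = 44**2 = 1936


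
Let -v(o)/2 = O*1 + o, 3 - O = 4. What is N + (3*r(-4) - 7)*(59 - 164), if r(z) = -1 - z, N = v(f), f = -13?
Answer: -182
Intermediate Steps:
O = -1 (O = 3 - 1*4 = 3 - 4 = -1)
v(o) = 2 - 2*o (v(o) = -2*(-1*1 + o) = -2*(-1 + o) = 2 - 2*o)
N = 28 (N = 2 - 2*(-13) = 2 + 26 = 28)
N + (3*r(-4) - 7)*(59 - 164) = 28 + (3*(-1 - 1*(-4)) - 7)*(59 - 164) = 28 + (3*(-1 + 4) - 7)*(-105) = 28 + (3*3 - 7)*(-105) = 28 + (9 - 7)*(-105) = 28 + 2*(-105) = 28 - 210 = -182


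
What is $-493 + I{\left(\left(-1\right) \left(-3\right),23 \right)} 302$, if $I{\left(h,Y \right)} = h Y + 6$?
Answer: $22157$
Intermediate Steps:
$I{\left(h,Y \right)} = 6 + Y h$ ($I{\left(h,Y \right)} = Y h + 6 = 6 + Y h$)
$-493 + I{\left(\left(-1\right) \left(-3\right),23 \right)} 302 = -493 + \left(6 + 23 \left(\left(-1\right) \left(-3\right)\right)\right) 302 = -493 + \left(6 + 23 \cdot 3\right) 302 = -493 + \left(6 + 69\right) 302 = -493 + 75 \cdot 302 = -493 + 22650 = 22157$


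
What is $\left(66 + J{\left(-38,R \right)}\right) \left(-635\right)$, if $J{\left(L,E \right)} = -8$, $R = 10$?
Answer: $-36830$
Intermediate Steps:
$\left(66 + J{\left(-38,R \right)}\right) \left(-635\right) = \left(66 - 8\right) \left(-635\right) = 58 \left(-635\right) = -36830$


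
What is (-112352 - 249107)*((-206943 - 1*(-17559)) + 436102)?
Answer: -89178441562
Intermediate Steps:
(-112352 - 249107)*((-206943 - 1*(-17559)) + 436102) = -361459*((-206943 + 17559) + 436102) = -361459*(-189384 + 436102) = -361459*246718 = -89178441562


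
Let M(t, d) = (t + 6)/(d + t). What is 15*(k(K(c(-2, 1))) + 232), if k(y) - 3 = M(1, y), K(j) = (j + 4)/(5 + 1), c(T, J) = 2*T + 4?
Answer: 3588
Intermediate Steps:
c(T, J) = 4 + 2*T
K(j) = ⅔ + j/6 (K(j) = (4 + j)/6 = (4 + j)*(⅙) = ⅔ + j/6)
M(t, d) = (6 + t)/(d + t)
k(y) = 3 + 7/(1 + y) (k(y) = 3 + (6 + 1)/(y + 1) = 3 + 7/(1 + y))
15*(k(K(c(-2, 1))) + 232) = 15*((10 + 3*(⅔ + (4 + 2*(-2))/6))/(1 + (⅔ + (4 + 2*(-2))/6)) + 232) = 15*((10 + 3*(⅔ + (4 - 4)/6))/(1 + (⅔ + (4 - 4)/6)) + 232) = 15*((10 + 3*(⅔ + (⅙)*0))/(1 + (⅔ + (⅙)*0)) + 232) = 15*((10 + 3*(⅔ + 0))/(1 + (⅔ + 0)) + 232) = 15*((10 + 3*(⅔))/(1 + ⅔) + 232) = 15*((10 + 2)/(5/3) + 232) = 15*((⅗)*12 + 232) = 15*(36/5 + 232) = 15*(1196/5) = 3588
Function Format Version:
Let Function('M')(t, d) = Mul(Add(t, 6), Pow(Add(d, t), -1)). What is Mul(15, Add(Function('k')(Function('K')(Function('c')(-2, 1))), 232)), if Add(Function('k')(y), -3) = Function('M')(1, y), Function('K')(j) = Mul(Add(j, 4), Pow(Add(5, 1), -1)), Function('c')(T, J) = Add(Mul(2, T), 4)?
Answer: 3588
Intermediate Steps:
Function('c')(T, J) = Add(4, Mul(2, T))
Function('K')(j) = Add(Rational(2, 3), Mul(Rational(1, 6), j)) (Function('K')(j) = Mul(Add(4, j), Pow(6, -1)) = Mul(Add(4, j), Rational(1, 6)) = Add(Rational(2, 3), Mul(Rational(1, 6), j)))
Function('M')(t, d) = Mul(Pow(Add(d, t), -1), Add(6, t)) (Function('M')(t, d) = Mul(Add(6, t), Pow(Add(d, t), -1)) = Mul(Pow(Add(d, t), -1), Add(6, t)))
Function('k')(y) = Add(3, Mul(7, Pow(Add(1, y), -1))) (Function('k')(y) = Add(3, Mul(Pow(Add(y, 1), -1), Add(6, 1))) = Add(3, Mul(Pow(Add(1, y), -1), 7)) = Add(3, Mul(7, Pow(Add(1, y), -1))))
Mul(15, Add(Function('k')(Function('K')(Function('c')(-2, 1))), 232)) = Mul(15, Add(Mul(Pow(Add(1, Add(Rational(2, 3), Mul(Rational(1, 6), Add(4, Mul(2, -2))))), -1), Add(10, Mul(3, Add(Rational(2, 3), Mul(Rational(1, 6), Add(4, Mul(2, -2))))))), 232)) = Mul(15, Add(Mul(Pow(Add(1, Add(Rational(2, 3), Mul(Rational(1, 6), Add(4, -4)))), -1), Add(10, Mul(3, Add(Rational(2, 3), Mul(Rational(1, 6), Add(4, -4)))))), 232)) = Mul(15, Add(Mul(Pow(Add(1, Add(Rational(2, 3), Mul(Rational(1, 6), 0))), -1), Add(10, Mul(3, Add(Rational(2, 3), Mul(Rational(1, 6), 0))))), 232)) = Mul(15, Add(Mul(Pow(Add(1, Add(Rational(2, 3), 0)), -1), Add(10, Mul(3, Add(Rational(2, 3), 0)))), 232)) = Mul(15, Add(Mul(Pow(Add(1, Rational(2, 3)), -1), Add(10, Mul(3, Rational(2, 3)))), 232)) = Mul(15, Add(Mul(Pow(Rational(5, 3), -1), Add(10, 2)), 232)) = Mul(15, Add(Mul(Rational(3, 5), 12), 232)) = Mul(15, Add(Rational(36, 5), 232)) = Mul(15, Rational(1196, 5)) = 3588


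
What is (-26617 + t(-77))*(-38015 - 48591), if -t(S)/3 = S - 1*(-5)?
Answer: 2286485006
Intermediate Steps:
t(S) = -15 - 3*S (t(S) = -3*(S - 1*(-5)) = -3*(S + 5) = -3*(5 + S) = -15 - 3*S)
(-26617 + t(-77))*(-38015 - 48591) = (-26617 + (-15 - 3*(-77)))*(-38015 - 48591) = (-26617 + (-15 + 231))*(-86606) = (-26617 + 216)*(-86606) = -26401*(-86606) = 2286485006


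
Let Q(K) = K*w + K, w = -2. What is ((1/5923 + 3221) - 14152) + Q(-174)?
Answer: -63713710/5923 ≈ -10757.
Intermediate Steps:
Q(K) = -K (Q(K) = K*(-2) + K = -2*K + K = -K)
((1/5923 + 3221) - 14152) + Q(-174) = ((1/5923 + 3221) - 14152) - 1*(-174) = ((1/5923 + 3221) - 14152) + 174 = (19077984/5923 - 14152) + 174 = -64744312/5923 + 174 = -63713710/5923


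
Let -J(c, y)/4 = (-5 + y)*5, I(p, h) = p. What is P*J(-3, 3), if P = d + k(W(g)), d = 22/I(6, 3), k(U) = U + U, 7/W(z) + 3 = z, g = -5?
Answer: 230/3 ≈ 76.667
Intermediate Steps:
W(z) = 7/(-3 + z)
k(U) = 2*U
d = 11/3 (d = 22/6 = 22*(⅙) = 11/3 ≈ 3.6667)
J(c, y) = 100 - 20*y (J(c, y) = -4*(-5 + y)*5 = -4*(-25 + 5*y) = 100 - 20*y)
P = 23/12 (P = 11/3 + 2*(7/(-3 - 5)) = 11/3 + 2*(7/(-8)) = 11/3 + 2*(7*(-⅛)) = 11/3 + 2*(-7/8) = 11/3 - 7/4 = 23/12 ≈ 1.9167)
P*J(-3, 3) = 23*(100 - 20*3)/12 = 23*(100 - 60)/12 = (23/12)*40 = 230/3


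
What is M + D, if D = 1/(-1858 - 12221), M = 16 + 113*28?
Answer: 44771219/14079 ≈ 3180.0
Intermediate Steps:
M = 3180 (M = 16 + 3164 = 3180)
D = -1/14079 (D = 1/(-14079) = -1/14079 ≈ -7.1028e-5)
M + D = 3180 - 1/14079 = 44771219/14079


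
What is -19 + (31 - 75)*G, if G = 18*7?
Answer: -5563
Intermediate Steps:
G = 126
-19 + (31 - 75)*G = -19 + (31 - 75)*126 = -19 - 44*126 = -19 - 5544 = -5563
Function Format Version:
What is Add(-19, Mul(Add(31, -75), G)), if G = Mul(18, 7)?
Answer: -5563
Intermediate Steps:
G = 126
Add(-19, Mul(Add(31, -75), G)) = Add(-19, Mul(Add(31, -75), 126)) = Add(-19, Mul(-44, 126)) = Add(-19, -5544) = -5563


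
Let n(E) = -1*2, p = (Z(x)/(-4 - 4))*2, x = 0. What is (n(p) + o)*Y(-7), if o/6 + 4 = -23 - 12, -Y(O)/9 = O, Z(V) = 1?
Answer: -14868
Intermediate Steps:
Y(O) = -9*O
p = -1/4 (p = (1/(-4 - 4))*2 = (1/(-8))*2 = -1/8*1*2 = -1/8*2 = -1/4 ≈ -0.25000)
n(E) = -2
o = -234 (o = -24 + 6*(-23 - 12) = -24 + 6*(-35) = -24 - 210 = -234)
(n(p) + o)*Y(-7) = (-2 - 234)*(-9*(-7)) = -236*63 = -14868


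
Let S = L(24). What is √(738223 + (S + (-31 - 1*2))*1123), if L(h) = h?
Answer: 2*√182029 ≈ 853.30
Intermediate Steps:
S = 24
√(738223 + (S + (-31 - 1*2))*1123) = √(738223 + (24 + (-31 - 1*2))*1123) = √(738223 + (24 + (-31 - 2))*1123) = √(738223 + (24 - 33)*1123) = √(738223 - 9*1123) = √(738223 - 10107) = √728116 = 2*√182029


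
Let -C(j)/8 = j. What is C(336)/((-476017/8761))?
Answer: 23549568/476017 ≈ 49.472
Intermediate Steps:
C(j) = -8*j
C(336)/((-476017/8761)) = (-8*336)/((-476017/8761)) = -2688/((-476017*1/8761)) = -2688/(-476017/8761) = -2688*(-8761/476017) = 23549568/476017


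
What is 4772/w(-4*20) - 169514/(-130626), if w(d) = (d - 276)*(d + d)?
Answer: 1284858089/930057120 ≈ 1.3815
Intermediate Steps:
w(d) = 2*d*(-276 + d) (w(d) = (-276 + d)*(2*d) = 2*d*(-276 + d))
4772/w(-4*20) - 169514/(-130626) = 4772/((2*(-4*20)*(-276 - 4*20))) - 169514/(-130626) = 4772/((2*(-80)*(-276 - 80))) - 169514*(-1/130626) = 4772/((2*(-80)*(-356))) + 84757/65313 = 4772/56960 + 84757/65313 = 4772*(1/56960) + 84757/65313 = 1193/14240 + 84757/65313 = 1284858089/930057120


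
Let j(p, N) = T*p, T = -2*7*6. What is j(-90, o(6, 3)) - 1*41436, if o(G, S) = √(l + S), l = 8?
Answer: -33876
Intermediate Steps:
o(G, S) = √(8 + S)
T = -84 (T = -14*6 = -84)
j(p, N) = -84*p
j(-90, o(6, 3)) - 1*41436 = -84*(-90) - 1*41436 = 7560 - 41436 = -33876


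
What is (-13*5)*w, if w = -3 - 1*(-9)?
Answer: -390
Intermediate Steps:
w = 6 (w = -3 + 9 = 6)
(-13*5)*w = -13*5*6 = -65*6 = -390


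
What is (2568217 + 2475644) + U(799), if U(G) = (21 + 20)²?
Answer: 5045542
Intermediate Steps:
U(G) = 1681 (U(G) = 41² = 1681)
(2568217 + 2475644) + U(799) = (2568217 + 2475644) + 1681 = 5043861 + 1681 = 5045542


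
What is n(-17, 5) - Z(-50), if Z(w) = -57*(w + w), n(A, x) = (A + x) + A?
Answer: -5729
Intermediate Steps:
n(A, x) = x + 2*A
Z(w) = -114*w
n(-17, 5) - Z(-50) = (5 + 2*(-17)) - (-114)*(-50) = (5 - 34) - 1*5700 = -29 - 5700 = -5729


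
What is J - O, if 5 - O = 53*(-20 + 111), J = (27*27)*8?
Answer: 10650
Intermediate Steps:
J = 5832 (J = 729*8 = 5832)
O = -4818 (O = 5 - 53*(-20 + 111) = 5 - 53*91 = 5 - 1*4823 = 5 - 4823 = -4818)
J - O = 5832 - 1*(-4818) = 5832 + 4818 = 10650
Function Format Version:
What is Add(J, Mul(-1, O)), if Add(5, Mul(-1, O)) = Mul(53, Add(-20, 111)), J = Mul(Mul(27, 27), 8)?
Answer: 10650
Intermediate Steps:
J = 5832 (J = Mul(729, 8) = 5832)
O = -4818 (O = Add(5, Mul(-1, Mul(53, Add(-20, 111)))) = Add(5, Mul(-1, Mul(53, 91))) = Add(5, Mul(-1, 4823)) = Add(5, -4823) = -4818)
Add(J, Mul(-1, O)) = Add(5832, Mul(-1, -4818)) = Add(5832, 4818) = 10650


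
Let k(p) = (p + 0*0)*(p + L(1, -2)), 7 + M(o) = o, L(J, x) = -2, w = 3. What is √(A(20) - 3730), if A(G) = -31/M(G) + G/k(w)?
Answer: I*√5666817/39 ≈ 61.039*I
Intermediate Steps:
M(o) = -7 + o
k(p) = p*(-2 + p) (k(p) = (p + 0*0)*(p - 2) = (p + 0)*(-2 + p) = p*(-2 + p))
A(G) = -31/(-7 + G) + G/3 (A(G) = -31/(-7 + G) + G/((3*(-2 + 3))) = -31/(-7 + G) + G/((3*1)) = -31/(-7 + G) + G/3)
√(A(20) - 3730) = √((-93 + 20*(-7 + 20))/(3*(-7 + 20)) - 3730) = √((⅓)*(-93 + 20*13)/13 - 3730) = √((⅓)*(1/13)*(-93 + 260) - 3730) = √((⅓)*(1/13)*167 - 3730) = √(167/39 - 3730) = √(-145303/39) = I*√5666817/39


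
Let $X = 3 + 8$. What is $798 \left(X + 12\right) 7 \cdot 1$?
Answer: $128478$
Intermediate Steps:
$X = 11$
$798 \left(X + 12\right) 7 \cdot 1 = 798 \left(11 + 12\right) 7 \cdot 1 = 798 \cdot 23 \cdot 7 = 798 \cdot 161 = 128478$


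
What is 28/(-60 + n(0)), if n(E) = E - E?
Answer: -7/15 ≈ -0.46667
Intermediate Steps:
n(E) = 0
28/(-60 + n(0)) = 28/(-60 + 0) = 28/(-60) = -1/60*28 = -7/15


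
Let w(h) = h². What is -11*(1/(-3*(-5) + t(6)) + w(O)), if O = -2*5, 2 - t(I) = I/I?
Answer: -17611/16 ≈ -1100.7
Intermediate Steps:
t(I) = 1 (t(I) = 2 - I/I = 2 - 1*1 = 2 - 1 = 1)
O = -10
-11*(1/(-3*(-5) + t(6)) + w(O)) = -11*(1/(-3*(-5) + 1) + (-10)²) = -11*(1/(15 + 1) + 100) = -11*(1/16 + 100) = -11*1601/16 = -17611/16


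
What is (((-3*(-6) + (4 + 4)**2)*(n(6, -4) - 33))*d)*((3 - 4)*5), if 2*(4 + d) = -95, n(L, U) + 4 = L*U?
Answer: -1288015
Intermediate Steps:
n(L, U) = -4 + L*U
d = -103/2 (d = -4 + (1/2)*(-95) = -4 - 95/2 = -103/2 ≈ -51.500)
(((-3*(-6) + (4 + 4)**2)*(n(6, -4) - 33))*d)*((3 - 4)*5) = (((-3*(-6) + (4 + 4)**2)*((-4 + 6*(-4)) - 33))*(-103/2))*((3 - 4)*5) = (((18 + 8**2)*((-4 - 24) - 33))*(-103/2))*(-1*5) = (((18 + 64)*(-28 - 33))*(-103/2))*(-5) = ((82*(-61))*(-103/2))*(-5) = -5002*(-103/2)*(-5) = 257603*(-5) = -1288015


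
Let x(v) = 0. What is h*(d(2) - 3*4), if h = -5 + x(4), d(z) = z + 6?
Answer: 20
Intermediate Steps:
d(z) = 6 + z
h = -5 (h = -5 + 0 = -5)
h*(d(2) - 3*4) = -5*((6 + 2) - 3*4) = -5*(8 - 12) = -5*(-4) = 20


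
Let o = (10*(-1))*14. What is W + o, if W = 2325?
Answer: 2185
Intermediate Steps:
o = -140 (o = -10*14 = -140)
W + o = 2325 - 140 = 2185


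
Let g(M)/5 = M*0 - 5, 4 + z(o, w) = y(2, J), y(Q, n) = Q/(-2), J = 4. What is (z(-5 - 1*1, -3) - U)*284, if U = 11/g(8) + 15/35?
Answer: -247932/175 ≈ -1416.8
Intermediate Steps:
y(Q, n) = -Q/2 (y(Q, n) = Q*(-½) = -Q/2)
z(o, w) = -5 (z(o, w) = -4 - ½*2 = -4 - 1 = -5)
g(M) = -25 (g(M) = 5*(M*0 - 5) = 5*(0 - 5) = 5*(-5) = -25)
U = -2/175 (U = 11/(-25) + 15/35 = 11*(-1/25) + 15*(1/35) = -11/25 + 3/7 = -2/175 ≈ -0.011429)
(z(-5 - 1*1, -3) - U)*284 = (-5 - 1*(-2/175))*284 = (-5 + 2/175)*284 = -873/175*284 = -247932/175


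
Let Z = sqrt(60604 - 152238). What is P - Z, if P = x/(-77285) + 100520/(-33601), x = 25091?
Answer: -8611770891/2596853285 - I*sqrt(91634) ≈ -3.3162 - 302.71*I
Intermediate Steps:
P = -8611770891/2596853285 (P = 25091/(-77285) + 100520/(-33601) = 25091*(-1/77285) + 100520*(-1/33601) = -25091/77285 - 100520/33601 = -8611770891/2596853285 ≈ -3.3162)
Z = I*sqrt(91634) (Z = sqrt(-91634) = I*sqrt(91634) ≈ 302.71*I)
P - Z = -8611770891/2596853285 - I*sqrt(91634)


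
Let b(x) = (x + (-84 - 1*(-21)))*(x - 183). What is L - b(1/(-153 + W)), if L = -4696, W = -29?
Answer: -537481673/33124 ≈ -16226.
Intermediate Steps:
b(x) = (-183 + x)*(-63 + x) (b(x) = (x + (-84 + 21))*(-183 + x) = (x - 63)*(-183 + x) = (-63 + x)*(-183 + x) = (-183 + x)*(-63 + x))
L - b(1/(-153 + W)) = -4696 - (11529 + (1/(-153 - 29))² - 246/(-153 - 29)) = -4696 - (11529 + (1/(-182))² - 246/(-182)) = -4696 - (11529 + (-1/182)² - 246*(-1/182)) = -4696 - (11529 + 1/33124 + 123/91) = -4696 - 1*381931369/33124 = -4696 - 381931369/33124 = -537481673/33124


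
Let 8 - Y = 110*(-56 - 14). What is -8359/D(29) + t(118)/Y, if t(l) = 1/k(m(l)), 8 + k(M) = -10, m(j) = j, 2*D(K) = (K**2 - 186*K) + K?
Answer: 14868703/4023576 ≈ 3.6954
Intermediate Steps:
D(K) = K**2/2 - 185*K/2 (D(K) = ((K**2 - 186*K) + K)/2 = (K**2 - 185*K)/2 = K**2/2 - 185*K/2)
Y = 7708 (Y = 8 - 110*(-56 - 14) = 8 - 110*(-70) = 8 - 1*(-7700) = 8 + 7700 = 7708)
k(M) = -18 (k(M) = -8 - 10 = -18)
t(l) = -1/18 (t(l) = 1/(-18) = -1/18)
-8359/D(29) + t(118)/Y = -8359*2/(29*(-185 + 29)) - 1/18/7708 = -8359/((1/2)*29*(-156)) - 1/18*1/7708 = -8359/(-2262) - 1/138744 = -8359*(-1/2262) - 1/138744 = 643/174 - 1/138744 = 14868703/4023576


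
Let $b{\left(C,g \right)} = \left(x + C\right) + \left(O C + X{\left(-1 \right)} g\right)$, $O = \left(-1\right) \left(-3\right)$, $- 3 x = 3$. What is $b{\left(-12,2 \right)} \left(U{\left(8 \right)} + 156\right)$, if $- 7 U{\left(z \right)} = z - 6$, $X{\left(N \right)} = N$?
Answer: $- \frac{55590}{7} \approx -7941.4$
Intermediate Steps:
$x = -1$ ($x = \left(- \frac{1}{3}\right) 3 = -1$)
$O = 3$
$U{\left(z \right)} = \frac{6}{7} - \frac{z}{7}$ ($U{\left(z \right)} = - \frac{z - 6}{7} = - \frac{-6 + z}{7} = \frac{6}{7} - \frac{z}{7}$)
$b{\left(C,g \right)} = -1 - g + 4 C$ ($b{\left(C,g \right)} = \left(-1 + C\right) + \left(3 C - g\right) = \left(-1 + C\right) + \left(- g + 3 C\right) = -1 - g + 4 C$)
$b{\left(-12,2 \right)} \left(U{\left(8 \right)} + 156\right) = \left(-1 - 2 + 4 \left(-12\right)\right) \left(\left(\frac{6}{7} - \frac{8}{7}\right) + 156\right) = \left(-1 - 2 - 48\right) \left(\left(\frac{6}{7} - \frac{8}{7}\right) + 156\right) = - 51 \left(- \frac{2}{7} + 156\right) = \left(-51\right) \frac{1090}{7} = - \frac{55590}{7}$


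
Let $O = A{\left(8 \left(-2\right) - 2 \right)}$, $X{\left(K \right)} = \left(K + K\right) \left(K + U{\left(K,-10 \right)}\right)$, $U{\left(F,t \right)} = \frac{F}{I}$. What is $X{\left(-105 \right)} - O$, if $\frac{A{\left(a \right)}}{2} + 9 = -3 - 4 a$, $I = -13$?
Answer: $\frac{263040}{13} \approx 20234.0$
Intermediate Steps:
$U{\left(F,t \right)} = - \frac{F}{13}$ ($U{\left(F,t \right)} = \frac{F}{-13} = F \left(- \frac{1}{13}\right) = - \frac{F}{13}$)
$A{\left(a \right)} = -24 - 8 a$ ($A{\left(a \right)} = -18 + 2 \left(-3 - 4 a\right) = -18 - \left(6 + 8 a\right) = -24 - 8 a$)
$X{\left(K \right)} = \frac{24 K^{2}}{13}$ ($X{\left(K \right)} = \left(K + K\right) \left(K - \frac{K}{13}\right) = 2 K \frac{12 K}{13} = \frac{24 K^{2}}{13}$)
$O = 120$ ($O = -24 - 8 \left(8 \left(-2\right) - 2\right) = -24 - 8 \left(-16 - 2\right) = -24 - -144 = -24 + 144 = 120$)
$X{\left(-105 \right)} - O = \frac{24 \left(-105\right)^{2}}{13} - 120 = \frac{24}{13} \cdot 11025 - 120 = \frac{264600}{13} - 120 = \frac{263040}{13}$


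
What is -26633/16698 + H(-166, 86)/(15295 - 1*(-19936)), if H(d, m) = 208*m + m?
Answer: -638177371/588287238 ≈ -1.0848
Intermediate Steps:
H(d, m) = 209*m
-26633/16698 + H(-166, 86)/(15295 - 1*(-19936)) = -26633/16698 + (209*86)/(15295 - 1*(-19936)) = -26633*1/16698 + 17974/(15295 + 19936) = -26633/16698 + 17974/35231 = -638177371/588287238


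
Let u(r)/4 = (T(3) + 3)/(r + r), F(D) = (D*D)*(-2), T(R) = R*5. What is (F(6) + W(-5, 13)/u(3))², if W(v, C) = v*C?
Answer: 863041/144 ≈ 5993.3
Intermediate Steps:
T(R) = 5*R
W(v, C) = C*v
F(D) = -2*D² (F(D) = D²*(-2) = -2*D²)
u(r) = 36/r (u(r) = 4*((5*3 + 3)/(r + r)) = 4*((15 + 3)/((2*r))) = 4*(18*(1/(2*r))) = 4*(9/r) = 36/r)
(F(6) + W(-5, 13)/u(3))² = (-2*6² + (13*(-5))/((36/3)))² = (-2*36 - 65/(36*(⅓)))² = (-72 - 65/12)² = (-929/12)² = 863041/144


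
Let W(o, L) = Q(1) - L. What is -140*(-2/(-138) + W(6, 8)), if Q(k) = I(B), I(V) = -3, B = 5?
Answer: 106120/69 ≈ 1538.0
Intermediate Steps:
Q(k) = -3
W(o, L) = -3 - L
-140*(-2/(-138) + W(6, 8)) = -140*(-2/(-138) + (-3 - 1*8)) = -140*(-2*(-1/138) + (-3 - 8)) = -140*(1/69 - 11) = -140*(-758/69) = 106120/69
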